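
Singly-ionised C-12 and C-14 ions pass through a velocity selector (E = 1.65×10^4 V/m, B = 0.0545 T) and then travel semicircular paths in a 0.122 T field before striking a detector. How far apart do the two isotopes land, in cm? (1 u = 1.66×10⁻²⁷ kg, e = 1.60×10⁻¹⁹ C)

Δd ≈ 10.3 cm

Both emerge at v = E/B₁ = 3.03×10^5 m/s.
r = mv/(qB₂), so r₁ = 0.3090 m and r₂ = 0.3604 m, giving Δr = 0.0515 m.
After a semicircle each ion lands a diameter 2r from the entry slit, so the separation is 2Δr = 0.103 m.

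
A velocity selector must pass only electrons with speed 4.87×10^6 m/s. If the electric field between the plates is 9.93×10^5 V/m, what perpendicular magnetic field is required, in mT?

B ≈ 204 mT

qE = qvB ⇒ B = E/v = (9.93×10^5) / (4.87×10^6) = 0.204 T.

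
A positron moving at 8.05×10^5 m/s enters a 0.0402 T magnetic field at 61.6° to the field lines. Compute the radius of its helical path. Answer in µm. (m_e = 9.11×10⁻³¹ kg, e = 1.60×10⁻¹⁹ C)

Only the perpendicular component v⊥ = v sin61.6° = 7.08×10^5 m/s is bent by the field.
r = m v⊥ /(qB) = (9.11×10^-31)(7.08×10^5) / [(1×1.60×10^-19)(0.0402)] = 1.00×10^-4 m.

r ≈ 100 µm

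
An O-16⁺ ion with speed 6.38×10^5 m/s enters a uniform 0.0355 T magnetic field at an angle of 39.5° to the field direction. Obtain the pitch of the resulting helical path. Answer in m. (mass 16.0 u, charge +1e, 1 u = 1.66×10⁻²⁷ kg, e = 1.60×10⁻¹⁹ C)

The velocity component along B is v∥ = v cos39.5° = 4.92×10^5 m/s.
The cyclotron period T = 2πm/(qB) = 2.94×10^-5 s is set by m, q, B alone.
Pitch = v∥·T = (4.92×10^5)(2.94×10^-5) = 14.5 m.

pitch ≈ 14.5 m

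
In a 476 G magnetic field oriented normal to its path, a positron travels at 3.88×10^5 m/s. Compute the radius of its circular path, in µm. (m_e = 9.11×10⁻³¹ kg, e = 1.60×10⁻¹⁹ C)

The magnetic force provides the centripetal force: qvB = mv²/r, so r = mv/(qB).
r = (9.11×10^-31 kg)(3.88×10^5 m/s) / [(1×1.60×10^-19 C)(0.0476 T)] = 4.64×10^-5 m.

r ≈ 46.4 µm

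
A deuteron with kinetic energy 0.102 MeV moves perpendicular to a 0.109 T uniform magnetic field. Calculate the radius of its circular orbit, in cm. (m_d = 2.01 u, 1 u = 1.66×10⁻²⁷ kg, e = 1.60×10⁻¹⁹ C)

Convert the energy: K = 0.102 MeV = 1.63×10^-14 J.
v = √(2K/m) = √(2·1.63×10^-14/3.34×10^-27) = 3.13×10^6 m/s.
r = mv/(qB) = (3.34×10^-27)(3.13×10^6) / [(1×1.60×10^-19)(0.109)] = 0.598 m.

r ≈ 59.8 cm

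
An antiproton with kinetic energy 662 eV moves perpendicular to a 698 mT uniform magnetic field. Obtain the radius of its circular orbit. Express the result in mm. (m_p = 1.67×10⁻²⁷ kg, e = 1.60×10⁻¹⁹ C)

r ≈ 5.33 mm

Convert the energy: K = 662 eV = 1.06×10^-16 J.
v = √(2K/m) = √(2·1.06×10^-16/1.67×10^-27) = 3.56×10^5 m/s.
r = mv/(qB) = (1.67×10^-27)(3.56×10^5) / [(1×1.60×10^-19)(0.698)] = 5.33×10^-3 m.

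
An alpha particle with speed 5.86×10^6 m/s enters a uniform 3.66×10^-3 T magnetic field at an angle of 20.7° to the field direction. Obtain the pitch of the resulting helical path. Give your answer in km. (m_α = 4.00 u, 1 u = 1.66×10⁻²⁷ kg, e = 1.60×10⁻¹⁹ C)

The velocity component along B is v∥ = v cos20.7° = 5.48×10^6 m/s.
The cyclotron period T = 2πm/(qB) = 3.56×10^-5 s is set by m, q, B alone.
Pitch = v∥·T = (5.48×10^6)(3.56×10^-5) = 195 m.

pitch ≈ 0.195 km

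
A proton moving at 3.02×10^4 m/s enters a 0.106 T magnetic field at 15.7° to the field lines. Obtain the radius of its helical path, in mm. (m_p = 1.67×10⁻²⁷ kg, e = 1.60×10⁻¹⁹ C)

r ≈ 0.805 mm

Only the perpendicular component v⊥ = v sin15.7° = 8170 m/s is bent by the field.
r = m v⊥ /(qB) = (1.67×10^-27)(8170) / [(1×1.60×10^-19)(0.106)] = 8.05×10^-4 m.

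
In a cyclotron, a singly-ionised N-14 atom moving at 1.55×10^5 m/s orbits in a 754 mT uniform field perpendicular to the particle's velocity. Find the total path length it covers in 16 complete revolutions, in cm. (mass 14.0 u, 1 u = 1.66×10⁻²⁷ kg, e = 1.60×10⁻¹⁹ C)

r = mv/(qB) = 0.0299 m, so one revolution covers 2πr = 0.188 m.
In 16 revolutions: L = 16·2πr = 3.00 m.

L ≈ 300 cm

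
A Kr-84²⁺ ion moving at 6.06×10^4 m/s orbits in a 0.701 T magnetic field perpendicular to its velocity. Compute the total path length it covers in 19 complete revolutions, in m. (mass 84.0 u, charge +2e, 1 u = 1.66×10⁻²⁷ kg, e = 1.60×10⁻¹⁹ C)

r = mv/(qB) = 0.0377 m, so one revolution covers 2πr = 0.237 m.
In 19 revolutions: L = 19·2πr = 4.50 m.

L ≈ 4.50 m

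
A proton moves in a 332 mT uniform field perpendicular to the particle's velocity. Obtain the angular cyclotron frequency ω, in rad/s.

ω ≈ 3.18×10^7 rad/s

ω = qB/m = (1×1.60×10^-19)(0.332) / (1.67×10^-27) = 3.18×10^7 rad/s.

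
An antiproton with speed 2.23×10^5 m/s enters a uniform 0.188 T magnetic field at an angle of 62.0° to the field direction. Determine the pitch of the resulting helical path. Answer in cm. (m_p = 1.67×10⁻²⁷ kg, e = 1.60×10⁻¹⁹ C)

pitch ≈ 3.65 cm

The velocity component along B is v∥ = v cos62.0° = 1.05×10^5 m/s.
The cyclotron period T = 2πm/(qB) = 3.49×10^-7 s is set by m, q, B alone.
Pitch = v∥·T = (1.05×10^5)(3.49×10^-7) = 0.0365 m.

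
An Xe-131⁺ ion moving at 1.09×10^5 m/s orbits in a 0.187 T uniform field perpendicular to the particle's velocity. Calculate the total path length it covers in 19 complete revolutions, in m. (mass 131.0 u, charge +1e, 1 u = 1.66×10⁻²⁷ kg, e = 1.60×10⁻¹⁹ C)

r = mv/(qB) = 0.792 m, so one revolution covers 2πr = 4.98 m.
In 19 revolutions: L = 19·2πr = 94.6 m.

L ≈ 94.6 m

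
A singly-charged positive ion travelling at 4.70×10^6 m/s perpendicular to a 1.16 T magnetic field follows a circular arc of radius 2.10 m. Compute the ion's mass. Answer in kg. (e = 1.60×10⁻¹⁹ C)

qvB = mv²/r ⇒ m = qBr/v.
m = (1×1.60×10^-19)(1.16)(2.10) / (4.70×10^6) = 8.29×10^-26 kg.

m ≈ 8.29×10^-26 kg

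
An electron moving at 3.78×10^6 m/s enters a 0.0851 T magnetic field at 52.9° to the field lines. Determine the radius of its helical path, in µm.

r ≈ 202 µm

Only the perpendicular component v⊥ = v sin52.9° = 3.01×10^6 m/s is bent by the field.
r = m v⊥ /(qB) = (9.11×10^-31)(3.01×10^6) / [(1×1.60×10^-19)(0.0851)] = 2.02×10^-4 m.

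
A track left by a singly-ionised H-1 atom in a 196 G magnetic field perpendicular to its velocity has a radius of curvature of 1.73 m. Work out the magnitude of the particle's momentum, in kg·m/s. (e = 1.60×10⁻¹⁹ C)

p ≈ 5.43×10^-21 kg·m/s

Since qvB = mv²/r, the momentum p = mv = qBr.
p = (1×1.60×10^-19)(0.0196)(1.73) = 5.43×10^-21 kg·m/s.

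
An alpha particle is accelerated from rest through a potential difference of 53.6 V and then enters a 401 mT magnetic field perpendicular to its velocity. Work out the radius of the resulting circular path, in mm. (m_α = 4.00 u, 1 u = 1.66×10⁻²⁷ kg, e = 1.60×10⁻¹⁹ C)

The kinetic energy gained is K = qV = (2×1.60×10^-19)(53.6) = 1.72×10^-17 J.
v = √(2K/m) = 7.19×10^4 m/s.
r = mv/(qB) = (6.64×10^-27)(7.19×10^4) / [(2×1.60×10^-19)(0.401)] = 3.72×10^-3 m.

r ≈ 3.72 mm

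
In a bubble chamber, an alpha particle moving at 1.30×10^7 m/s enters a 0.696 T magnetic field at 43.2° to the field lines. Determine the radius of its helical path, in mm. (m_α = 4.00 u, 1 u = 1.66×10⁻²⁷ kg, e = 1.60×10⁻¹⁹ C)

Only the perpendicular component v⊥ = v sin43.2° = 8.90×10^6 m/s is bent by the field.
r = m v⊥ /(qB) = (6.64×10^-27)(8.90×10^6) / [(2×1.60×10^-19)(0.696)] = 0.265 m.

r ≈ 265 mm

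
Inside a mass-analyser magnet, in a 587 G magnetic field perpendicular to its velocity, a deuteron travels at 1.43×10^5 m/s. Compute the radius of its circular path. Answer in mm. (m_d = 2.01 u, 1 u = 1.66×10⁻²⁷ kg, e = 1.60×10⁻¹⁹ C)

r ≈ 50.8 mm

The magnetic force provides the centripetal force: qvB = mv²/r, so r = mv/(qB).
r = (3.34×10^-27 kg)(1.43×10^5 m/s) / [(1×1.60×10^-19 C)(0.0587 T)] = 0.0508 m.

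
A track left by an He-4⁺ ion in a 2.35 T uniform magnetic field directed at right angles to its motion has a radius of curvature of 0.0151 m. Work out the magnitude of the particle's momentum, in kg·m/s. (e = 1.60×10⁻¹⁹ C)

Since qvB = mv²/r, the momentum p = mv = qBr.
p = (1×1.60×10^-19)(2.35)(0.0151) = 5.68×10^-21 kg·m/s.

p ≈ 5.68×10^-21 kg·m/s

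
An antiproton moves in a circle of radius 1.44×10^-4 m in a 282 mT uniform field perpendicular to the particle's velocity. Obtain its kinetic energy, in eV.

v = qBr/m = (1×1.60×10^-19)(0.282)(1.44×10^-4) / (1.67×10^-27) = 3890 m/s.
K = ½mv² = 0.5·(1.67×10^-27)·(3890)² = 1.26×10^-20 J = 0.0790 eV.

K ≈ 0.0790 eV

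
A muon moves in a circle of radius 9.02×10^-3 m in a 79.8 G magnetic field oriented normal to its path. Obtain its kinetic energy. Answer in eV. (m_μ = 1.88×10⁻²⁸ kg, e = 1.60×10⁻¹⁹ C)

K ≈ 2.20 eV

v = qBr/m = (1×1.60×10^-19)(7.98×10^-3)(9.02×10^-3) / (1.88×10^-28) = 6.13×10^4 m/s.
K = ½mv² = 0.5·(1.88×10^-28)·(6.13×10^4)² = 3.53×10^-19 J = 2.20 eV.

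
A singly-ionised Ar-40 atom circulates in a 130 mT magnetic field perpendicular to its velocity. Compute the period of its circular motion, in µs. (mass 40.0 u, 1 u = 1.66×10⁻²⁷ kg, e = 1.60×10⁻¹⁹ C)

The cyclotron period is independent of speed: T = 2πm/(qB).
T = 2π(6.64×10^-26) / [(1×1.60×10^-19)(0.130)] = 2.01×10^-5 s.

T ≈ 20.1 µs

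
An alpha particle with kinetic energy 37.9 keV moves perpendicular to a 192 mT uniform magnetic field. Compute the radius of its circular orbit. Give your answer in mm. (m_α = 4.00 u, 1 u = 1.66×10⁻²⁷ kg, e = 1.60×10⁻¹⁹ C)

r ≈ 146 mm

Convert the energy: K = 37.9 keV = 6.06×10^-15 J.
v = √(2K/m) = √(2·6.06×10^-15/6.64×10^-27) = 1.35×10^6 m/s.
r = mv/(qB) = (6.64×10^-27)(1.35×10^6) / [(2×1.60×10^-19)(0.192)] = 0.146 m.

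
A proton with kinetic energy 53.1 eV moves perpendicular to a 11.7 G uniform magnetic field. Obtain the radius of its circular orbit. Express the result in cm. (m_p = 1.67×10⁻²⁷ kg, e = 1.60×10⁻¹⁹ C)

r ≈ 90.0 cm

Convert the energy: K = 53.1 eV = 8.50×10^-18 J.
v = √(2K/m) = √(2·8.50×10^-18/1.67×10^-27) = 1.01×10^5 m/s.
r = mv/(qB) = (1.67×10^-27)(1.01×10^5) / [(1×1.60×10^-19)(1.17×10^-3)] = 0.900 m.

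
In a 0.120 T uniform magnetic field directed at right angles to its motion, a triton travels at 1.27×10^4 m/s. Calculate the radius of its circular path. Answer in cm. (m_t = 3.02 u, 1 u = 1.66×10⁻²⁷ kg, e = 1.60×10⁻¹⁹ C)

The magnetic force provides the centripetal force: qvB = mv²/r, so r = mv/(qB).
r = (5.01×10^-27 kg)(1.27×10^4 m/s) / [(1×1.60×10^-19 C)(0.120 T)] = 3.32×10^-3 m.

r ≈ 0.332 cm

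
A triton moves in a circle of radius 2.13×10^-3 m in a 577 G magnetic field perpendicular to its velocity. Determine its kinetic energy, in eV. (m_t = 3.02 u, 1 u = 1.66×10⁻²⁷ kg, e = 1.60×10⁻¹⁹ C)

v = qBr/m = (1×1.60×10^-19)(0.0577)(2.13×10^-3) / (5.01×10^-27) = 3920 m/s.
K = ½mv² = 0.5·(5.01×10^-27)·(3920)² = 3.86×10^-20 J = 0.241 eV.

K ≈ 0.241 eV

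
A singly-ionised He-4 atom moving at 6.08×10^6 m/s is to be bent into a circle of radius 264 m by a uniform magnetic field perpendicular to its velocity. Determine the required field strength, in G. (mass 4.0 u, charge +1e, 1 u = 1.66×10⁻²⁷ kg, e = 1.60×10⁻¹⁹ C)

qvB = mv²/r gives B = mv/(qr).
B = (6.64×10^-27)(6.08×10^6) / [(1×1.60×10^-19)(264)] = 9.56×10^-4 T.

B ≈ 9.56 G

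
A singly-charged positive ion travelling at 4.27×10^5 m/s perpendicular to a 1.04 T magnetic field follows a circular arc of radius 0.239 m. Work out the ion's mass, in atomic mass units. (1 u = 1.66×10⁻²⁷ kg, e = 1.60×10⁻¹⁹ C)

qvB = mv²/r ⇒ m = qBr/v.
m = (1×1.60×10^-19)(1.04)(0.239) / (4.27×10^5) = 9.31×10^-26 kg = 56.1 u.

m ≈ 56.1 u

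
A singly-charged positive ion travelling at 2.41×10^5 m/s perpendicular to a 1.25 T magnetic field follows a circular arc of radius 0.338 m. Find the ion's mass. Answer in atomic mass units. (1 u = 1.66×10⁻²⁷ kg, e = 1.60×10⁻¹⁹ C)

m ≈ 169 u

qvB = mv²/r ⇒ m = qBr/v.
m = (1×1.60×10^-19)(1.25)(0.338) / (2.41×10^5) = 2.80×10^-25 kg = 169 u.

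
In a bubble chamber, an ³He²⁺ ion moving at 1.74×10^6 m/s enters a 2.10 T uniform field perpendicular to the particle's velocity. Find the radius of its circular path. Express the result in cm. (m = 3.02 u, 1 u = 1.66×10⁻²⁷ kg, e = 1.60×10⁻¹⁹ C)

The magnetic force provides the centripetal force: qvB = mv²/r, so r = mv/(qB).
r = (5.01×10^-27 kg)(1.74×10^6 m/s) / [(2×1.60×10^-19 C)(2.10 T)] = 0.0130 m.

r ≈ 1.30 cm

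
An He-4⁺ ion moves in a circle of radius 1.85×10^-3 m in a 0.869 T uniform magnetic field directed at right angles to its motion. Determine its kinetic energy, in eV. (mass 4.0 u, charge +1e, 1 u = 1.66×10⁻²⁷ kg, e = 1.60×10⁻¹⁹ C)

K ≈ 31.1 eV

v = qBr/m = (1×1.60×10^-19)(0.869)(1.85×10^-3) / (6.64×10^-27) = 3.87×10^4 m/s.
K = ½mv² = 0.5·(6.64×10^-27)·(3.87×10^4)² = 4.98×10^-18 J = 31.1 eV.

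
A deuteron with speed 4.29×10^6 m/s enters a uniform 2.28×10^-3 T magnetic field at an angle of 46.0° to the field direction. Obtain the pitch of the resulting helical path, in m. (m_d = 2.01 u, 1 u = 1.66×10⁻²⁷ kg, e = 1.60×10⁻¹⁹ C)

pitch ≈ 171 m

The velocity component along B is v∥ = v cos46.0° = 2.98×10^6 m/s.
The cyclotron period T = 2πm/(qB) = 5.75×10^-5 s is set by m, q, B alone.
Pitch = v∥·T = (2.98×10^6)(5.75×10^-5) = 171 m.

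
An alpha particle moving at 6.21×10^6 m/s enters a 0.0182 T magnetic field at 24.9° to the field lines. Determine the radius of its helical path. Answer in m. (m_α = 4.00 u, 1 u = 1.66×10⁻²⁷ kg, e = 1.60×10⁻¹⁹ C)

r ≈ 2.98 m

Only the perpendicular component v⊥ = v sin24.9° = 2.61×10^6 m/s is bent by the field.
r = m v⊥ /(qB) = (6.64×10^-27)(2.61×10^6) / [(2×1.60×10^-19)(0.0182)] = 2.98 m.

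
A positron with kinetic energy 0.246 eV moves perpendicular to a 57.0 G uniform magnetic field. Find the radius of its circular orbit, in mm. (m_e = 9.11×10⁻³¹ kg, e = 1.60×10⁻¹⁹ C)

r ≈ 0.294 mm

Convert the energy: K = 0.246 eV = 3.94×10^-20 J.
v = √(2K/m) = √(2·3.94×10^-20/9.11×10^-31) = 2.94×10^5 m/s.
r = mv/(qB) = (9.11×10^-31)(2.94×10^5) / [(1×1.60×10^-19)(5.70×10^-3)] = 2.94×10^-4 m.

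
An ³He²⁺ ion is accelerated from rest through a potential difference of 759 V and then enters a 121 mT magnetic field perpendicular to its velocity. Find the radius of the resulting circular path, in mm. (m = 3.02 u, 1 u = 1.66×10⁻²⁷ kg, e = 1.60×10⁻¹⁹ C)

r ≈ 40.3 mm

The kinetic energy gained is K = qV = (2×1.60×10^-19)(759) = 2.43×10^-16 J.
v = √(2K/m) = 3.11×10^5 m/s.
r = mv/(qB) = (5.01×10^-27)(3.11×10^5) / [(2×1.60×10^-19)(0.121)] = 0.0403 m.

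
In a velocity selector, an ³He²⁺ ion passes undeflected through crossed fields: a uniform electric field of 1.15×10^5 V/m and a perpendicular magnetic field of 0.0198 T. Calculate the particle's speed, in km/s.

For zero net force, qE = qvB, so v = E/B.
v = (1.15×10^5) / (0.0198) = 5.81×10^6 m/s.

v ≈ 5810 km/s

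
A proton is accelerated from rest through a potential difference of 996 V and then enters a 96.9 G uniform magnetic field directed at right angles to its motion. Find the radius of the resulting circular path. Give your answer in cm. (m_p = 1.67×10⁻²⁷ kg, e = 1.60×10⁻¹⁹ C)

r ≈ 47.1 cm

The kinetic energy gained is K = qV = (1×1.60×10^-19)(996) = 1.59×10^-16 J.
v = √(2K/m) = 4.37×10^5 m/s.
r = mv/(qB) = (1.67×10^-27)(4.37×10^5) / [(1×1.60×10^-19)(9.69×10^-3)] = 0.471 m.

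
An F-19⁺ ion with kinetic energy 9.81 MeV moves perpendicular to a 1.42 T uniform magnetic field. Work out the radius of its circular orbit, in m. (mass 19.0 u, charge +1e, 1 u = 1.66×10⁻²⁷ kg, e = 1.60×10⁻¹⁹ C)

Convert the energy: K = 9.81 MeV = 1.57×10^-12 J.
v = √(2K/m) = √(2·1.57×10^-12/3.15×10^-26) = 9.98×10^6 m/s.
r = mv/(qB) = (3.15×10^-26)(9.98×10^6) / [(1×1.60×10^-19)(1.42)] = 1.38 m.

r ≈ 1.38 m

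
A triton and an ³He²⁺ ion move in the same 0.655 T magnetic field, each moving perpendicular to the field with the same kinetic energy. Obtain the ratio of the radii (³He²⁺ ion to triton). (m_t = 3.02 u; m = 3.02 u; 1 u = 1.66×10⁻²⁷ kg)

r = √(2mK)/(qB) ⇒ at equal K, r ∝ √m/q.
r_{³He²⁺ ion}/r_{triton} = 0.500.

ratio ≈ 0.500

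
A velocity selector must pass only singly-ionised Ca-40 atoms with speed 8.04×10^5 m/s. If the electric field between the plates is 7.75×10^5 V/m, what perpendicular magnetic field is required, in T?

qE = qvB ⇒ B = E/v = (7.75×10^5) / (8.04×10^5) = 0.964 T.

B ≈ 0.964 T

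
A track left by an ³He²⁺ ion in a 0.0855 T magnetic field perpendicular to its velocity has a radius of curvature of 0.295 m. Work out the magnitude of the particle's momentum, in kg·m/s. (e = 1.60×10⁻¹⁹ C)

p ≈ 8.07×10^-21 kg·m/s

Since qvB = mv²/r, the momentum p = mv = qBr.
p = (2×1.60×10^-19)(0.0855)(0.295) = 8.07×10^-21 kg·m/s.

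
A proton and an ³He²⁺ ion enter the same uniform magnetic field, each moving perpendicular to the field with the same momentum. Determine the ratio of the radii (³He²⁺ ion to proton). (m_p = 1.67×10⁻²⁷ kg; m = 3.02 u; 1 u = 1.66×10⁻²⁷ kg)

ratio ≈ 0.500

r = p/(qB) ⇒ at equal p, r ∝ 1/q.
r_{³He²⁺ ion}/r_{proton} = 0.500.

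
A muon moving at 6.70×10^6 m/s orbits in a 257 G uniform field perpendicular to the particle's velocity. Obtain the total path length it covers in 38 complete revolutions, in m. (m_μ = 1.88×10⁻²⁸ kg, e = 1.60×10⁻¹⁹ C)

L ≈ 73.1 m

r = mv/(qB) = 0.306 m, so one revolution covers 2πr = 1.92 m.
In 38 revolutions: L = 38·2πr = 73.1 m.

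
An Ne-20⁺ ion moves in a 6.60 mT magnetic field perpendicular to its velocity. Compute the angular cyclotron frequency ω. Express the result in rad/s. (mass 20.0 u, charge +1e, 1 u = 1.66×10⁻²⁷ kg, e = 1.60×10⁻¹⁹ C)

ω = qB/m = (1×1.60×10^-19)(6.60×10^-3) / (3.32×10^-26) = 3.18×10^4 rad/s.

ω ≈ 3.18×10^4 rad/s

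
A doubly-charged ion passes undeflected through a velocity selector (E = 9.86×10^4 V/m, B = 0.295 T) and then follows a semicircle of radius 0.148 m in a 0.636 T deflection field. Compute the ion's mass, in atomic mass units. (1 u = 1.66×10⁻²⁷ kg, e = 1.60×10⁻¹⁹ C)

v = E/B₁ = 3.34×10^5 m/s.
From r = mv/(qB₂), m = qB₂r/v = (2×1.60×10^-19)(0.636)(0.148) / (3.34×10^5) = 9.01×10^-26 kg.
In atomic mass units: m = 9.01×10^-26 / 1.66×10^-27 = 54.3 u.

m ≈ 54.3 u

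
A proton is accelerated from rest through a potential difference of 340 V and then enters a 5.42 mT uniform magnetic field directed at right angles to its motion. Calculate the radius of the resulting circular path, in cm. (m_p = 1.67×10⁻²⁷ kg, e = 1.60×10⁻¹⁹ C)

r ≈ 49.2 cm

The kinetic energy gained is K = qV = (1×1.60×10^-19)(340) = 5.44×10^-17 J.
v = √(2K/m) = 2.55×10^5 m/s.
r = mv/(qB) = (1.67×10^-27)(2.55×10^5) / [(1×1.60×10^-19)(5.42×10^-3)] = 0.492 m.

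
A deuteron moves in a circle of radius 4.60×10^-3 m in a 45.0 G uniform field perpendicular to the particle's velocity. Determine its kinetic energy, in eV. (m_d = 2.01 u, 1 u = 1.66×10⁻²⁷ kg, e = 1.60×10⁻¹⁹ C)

K ≈ 0.0103 eV

v = qBr/m = (1×1.60×10^-19)(4.50×10^-3)(4.60×10^-3) / (3.34×10^-27) = 993 m/s.
K = ½mv² = 0.5·(3.34×10^-27)·(993)² = 1.64×10^-21 J = 0.0103 eV.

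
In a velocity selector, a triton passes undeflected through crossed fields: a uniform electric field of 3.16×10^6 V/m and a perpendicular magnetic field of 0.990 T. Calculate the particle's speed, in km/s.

For zero net force, qE = qvB, so v = E/B.
v = (3.16×10^6) / (0.990) = 3.19×10^6 m/s.

v ≈ 3190 km/s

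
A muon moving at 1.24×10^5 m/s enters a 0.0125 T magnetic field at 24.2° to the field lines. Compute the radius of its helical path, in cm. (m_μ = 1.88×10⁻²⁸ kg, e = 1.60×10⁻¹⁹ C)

Only the perpendicular component v⊥ = v sin24.2° = 5.08×10^4 m/s is bent by the field.
r = m v⊥ /(qB) = (1.88×10^-28)(5.08×10^4) / [(1×1.60×10^-19)(0.0125)] = 4.78×10^-3 m.

r ≈ 0.478 cm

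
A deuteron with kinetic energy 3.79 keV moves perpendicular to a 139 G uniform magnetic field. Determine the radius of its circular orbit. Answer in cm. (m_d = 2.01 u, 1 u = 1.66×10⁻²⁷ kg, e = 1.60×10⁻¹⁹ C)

Convert the energy: K = 3.79 keV = 6.06×10^-16 J.
v = √(2K/m) = √(2·6.06×10^-16/3.34×10^-27) = 6.03×10^5 m/s.
r = mv/(qB) = (3.34×10^-27)(6.03×10^5) / [(1×1.60×10^-19)(0.0139)] = 0.905 m.

r ≈ 90.5 cm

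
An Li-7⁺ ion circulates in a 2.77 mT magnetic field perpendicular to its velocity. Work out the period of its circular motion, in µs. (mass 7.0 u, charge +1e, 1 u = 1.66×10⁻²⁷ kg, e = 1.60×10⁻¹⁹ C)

The cyclotron period is independent of speed: T = 2πm/(qB).
T = 2π(1.16×10^-26) / [(1×1.60×10^-19)(2.77×10^-3)] = 1.65×10^-4 s.

T ≈ 165 µs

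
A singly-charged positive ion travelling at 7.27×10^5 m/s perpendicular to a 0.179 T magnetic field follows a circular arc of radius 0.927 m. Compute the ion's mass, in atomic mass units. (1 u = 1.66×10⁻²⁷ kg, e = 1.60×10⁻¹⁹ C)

m ≈ 22.0 u

qvB = mv²/r ⇒ m = qBr/v.
m = (1×1.60×10^-19)(0.179)(0.927) / (7.27×10^5) = 3.65×10^-26 kg = 22.0 u.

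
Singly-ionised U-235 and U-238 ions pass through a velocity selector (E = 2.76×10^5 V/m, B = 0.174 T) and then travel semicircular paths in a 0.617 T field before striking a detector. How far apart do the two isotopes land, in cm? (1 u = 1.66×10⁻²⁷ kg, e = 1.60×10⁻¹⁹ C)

Δd ≈ 16.0 cm

Both emerge at v = E/B₁ = 1.59×10^6 m/s.
r = mv/(qB₂), so r₁ = 6.2680 m and r₂ = 6.3480 m, giving Δr = 0.0800 m.
After a semicircle each ion lands a diameter 2r from the entry slit, so the separation is 2Δr = 0.160 m.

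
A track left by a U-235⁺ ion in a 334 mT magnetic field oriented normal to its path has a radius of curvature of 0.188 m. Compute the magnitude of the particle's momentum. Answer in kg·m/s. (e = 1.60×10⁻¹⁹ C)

p ≈ 1.00×10^-20 kg·m/s

Since qvB = mv²/r, the momentum p = mv = qBr.
p = (1×1.60×10^-19)(0.334)(0.188) = 1.00×10^-20 kg·m/s.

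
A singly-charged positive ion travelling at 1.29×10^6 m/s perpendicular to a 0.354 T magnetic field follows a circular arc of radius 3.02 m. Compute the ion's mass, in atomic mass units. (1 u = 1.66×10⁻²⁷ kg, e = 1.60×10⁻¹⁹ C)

qvB = mv²/r ⇒ m = qBr/v.
m = (1×1.60×10^-19)(0.354)(3.02) / (1.29×10^6) = 1.33×10^-25 kg = 79.9 u.

m ≈ 79.9 u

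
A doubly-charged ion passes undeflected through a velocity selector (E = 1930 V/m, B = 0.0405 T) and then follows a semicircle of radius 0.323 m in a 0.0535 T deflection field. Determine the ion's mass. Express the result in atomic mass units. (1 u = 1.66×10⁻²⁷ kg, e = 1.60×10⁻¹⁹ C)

m ≈ 69.9 u

v = E/B₁ = 4.77×10^4 m/s.
From r = mv/(qB₂), m = qB₂r/v = (2×1.60×10^-19)(0.0535)(0.323) / (4.77×10^4) = 1.16×10^-25 kg.
In atomic mass units: m = 1.16×10^-25 / 1.66×10^-27 = 69.9 u.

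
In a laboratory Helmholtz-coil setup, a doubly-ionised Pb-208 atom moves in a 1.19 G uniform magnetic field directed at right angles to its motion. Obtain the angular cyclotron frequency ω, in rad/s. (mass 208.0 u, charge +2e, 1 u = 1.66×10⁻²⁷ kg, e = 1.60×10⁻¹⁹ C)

ω = qB/m = (2×1.60×10^-19)(1.19×10^-4) / (3.45×10^-25) = 110 rad/s.

ω ≈ 110 rad/s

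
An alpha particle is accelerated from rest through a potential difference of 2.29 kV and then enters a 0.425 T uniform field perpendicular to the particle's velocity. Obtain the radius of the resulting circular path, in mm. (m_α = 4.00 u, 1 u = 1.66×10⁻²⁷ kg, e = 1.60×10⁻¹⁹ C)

The kinetic energy gained is K = qV = (2×1.60×10^-19)(2290) = 7.33×10^-16 J.
v = √(2K/m) = 4.70×10^5 m/s.
r = mv/(qB) = (6.64×10^-27)(4.70×10^5) / [(2×1.60×10^-19)(0.425)] = 0.0229 m.

r ≈ 22.9 mm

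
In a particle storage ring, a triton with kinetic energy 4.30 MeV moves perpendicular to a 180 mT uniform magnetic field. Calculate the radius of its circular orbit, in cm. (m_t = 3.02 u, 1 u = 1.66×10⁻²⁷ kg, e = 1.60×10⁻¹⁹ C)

r ≈ 288 cm

Convert the energy: K = 4.30 MeV = 6.88×10^-13 J.
v = √(2K/m) = √(2·6.88×10^-13/5.01×10^-27) = 1.66×10^7 m/s.
r = mv/(qB) = (5.01×10^-27)(1.66×10^7) / [(1×1.60×10^-19)(0.180)] = 2.88 m.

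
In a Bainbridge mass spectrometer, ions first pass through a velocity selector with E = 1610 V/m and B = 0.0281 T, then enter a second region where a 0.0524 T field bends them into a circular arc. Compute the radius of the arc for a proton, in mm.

r ≈ 11.4 mm

The selector passes v = E/B = 1610/0.0281 = 5.73×10^4 m/s.
In the deflection region, r = mv/(qB₂) = (1.67×10^-27)(5.73×10^4) / [(1×1.60×10^-19)(0.0524)] = 0.0114 m.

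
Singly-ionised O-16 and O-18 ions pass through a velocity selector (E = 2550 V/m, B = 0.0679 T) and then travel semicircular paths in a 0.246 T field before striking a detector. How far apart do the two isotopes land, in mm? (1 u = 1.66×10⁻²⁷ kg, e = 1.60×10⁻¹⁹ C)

Δd ≈ 6.34 mm

Both emerge at v = E/B₁ = 3.76×10^4 m/s.
r = mv/(qB₂), so r₁ = 0.02534 m and r₂ = 0.02851 m, giving Δr = 3.17×10^-3 m.
After a semicircle each ion lands a diameter 2r from the entry slit, so the separation is 2Δr = 6.34×10^-3 m.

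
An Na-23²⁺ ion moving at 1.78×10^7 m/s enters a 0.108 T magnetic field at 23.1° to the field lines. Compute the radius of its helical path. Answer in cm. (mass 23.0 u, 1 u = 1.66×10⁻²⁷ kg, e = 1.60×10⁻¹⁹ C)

r ≈ 772 cm

Only the perpendicular component v⊥ = v sin23.1° = 6.98×10^6 m/s is bent by the field.
r = m v⊥ /(qB) = (3.82×10^-26)(6.98×10^6) / [(2×1.60×10^-19)(0.108)] = 7.72 m.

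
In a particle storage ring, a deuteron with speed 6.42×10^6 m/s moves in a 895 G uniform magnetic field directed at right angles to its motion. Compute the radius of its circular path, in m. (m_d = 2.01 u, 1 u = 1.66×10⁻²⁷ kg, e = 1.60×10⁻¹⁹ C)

r ≈ 1.50 m

The magnetic force provides the centripetal force: qvB = mv²/r, so r = mv/(qB).
r = (3.34×10^-27 kg)(6.42×10^6 m/s) / [(1×1.60×10^-19 C)(0.0895 T)] = 1.50 m.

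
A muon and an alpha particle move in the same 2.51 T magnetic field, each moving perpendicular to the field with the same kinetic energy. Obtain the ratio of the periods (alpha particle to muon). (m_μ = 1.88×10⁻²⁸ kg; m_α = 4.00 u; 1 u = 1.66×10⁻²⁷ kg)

T = 2πm/(qB) is independent of speed, so T₂/T₁ = (m₂/q₂)/(m₁/q₁).
T_{alpha particle}/T_{muon} = (6.64×10^-27/2e) / (1.88×10^-28/1e) = 17.7.

ratio ≈ 17.7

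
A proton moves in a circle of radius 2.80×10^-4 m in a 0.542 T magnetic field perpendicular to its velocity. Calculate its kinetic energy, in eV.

v = qBr/m = (1×1.60×10^-19)(0.542)(2.80×10^-4) / (1.67×10^-27) = 1.45×10^4 m/s.
K = ½mv² = 0.5·(1.67×10^-27)·(1.45×10^4)² = 1.77×10^-19 J = 1.10 eV.

K ≈ 1.10 eV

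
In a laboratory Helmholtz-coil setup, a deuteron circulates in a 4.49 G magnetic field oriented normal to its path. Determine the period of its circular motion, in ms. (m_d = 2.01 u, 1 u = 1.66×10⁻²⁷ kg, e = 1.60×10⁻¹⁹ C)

T ≈ 0.292 ms

The cyclotron period is independent of speed: T = 2πm/(qB).
T = 2π(3.34×10^-27) / [(1×1.60×10^-19)(4.49×10^-4)] = 2.92×10^-4 s.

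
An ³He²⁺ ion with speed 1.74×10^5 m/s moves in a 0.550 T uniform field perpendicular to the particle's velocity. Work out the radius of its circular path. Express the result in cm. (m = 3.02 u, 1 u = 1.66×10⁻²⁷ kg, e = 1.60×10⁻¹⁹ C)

r ≈ 0.496 cm

The magnetic force provides the centripetal force: qvB = mv²/r, so r = mv/(qB).
r = (5.01×10^-27 kg)(1.74×10^5 m/s) / [(2×1.60×10^-19 C)(0.550 T)] = 4.96×10^-3 m.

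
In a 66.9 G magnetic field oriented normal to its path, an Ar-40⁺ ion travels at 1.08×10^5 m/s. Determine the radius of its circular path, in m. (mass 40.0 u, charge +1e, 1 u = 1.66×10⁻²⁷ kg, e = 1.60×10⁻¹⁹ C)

r ≈ 6.70 m

The magnetic force provides the centripetal force: qvB = mv²/r, so r = mv/(qB).
r = (6.64×10^-26 kg)(1.08×10^5 m/s) / [(1×1.60×10^-19 C)(6.69×10^-3 T)] = 6.70 m.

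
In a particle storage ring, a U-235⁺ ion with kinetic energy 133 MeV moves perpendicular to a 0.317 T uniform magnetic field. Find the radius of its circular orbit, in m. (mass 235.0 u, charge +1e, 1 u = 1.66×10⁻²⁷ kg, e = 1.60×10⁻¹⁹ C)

Convert the energy: K = 133 MeV = 2.13×10^-11 J.
v = √(2K/m) = √(2·2.13×10^-11/3.90×10^-25) = 1.04×10^7 m/s.
r = mv/(qB) = (3.90×10^-25)(1.04×10^7) / [(1×1.60×10^-19)(0.317)] = 80.3 m.

r ≈ 80.3 m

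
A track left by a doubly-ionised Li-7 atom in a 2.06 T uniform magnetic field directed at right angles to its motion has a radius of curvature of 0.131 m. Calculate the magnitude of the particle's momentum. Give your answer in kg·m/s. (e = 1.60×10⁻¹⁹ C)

p ≈ 8.64×10^-20 kg·m/s

Since qvB = mv²/r, the momentum p = mv = qBr.
p = (2×1.60×10^-19)(2.06)(0.131) = 8.64×10^-20 kg·m/s.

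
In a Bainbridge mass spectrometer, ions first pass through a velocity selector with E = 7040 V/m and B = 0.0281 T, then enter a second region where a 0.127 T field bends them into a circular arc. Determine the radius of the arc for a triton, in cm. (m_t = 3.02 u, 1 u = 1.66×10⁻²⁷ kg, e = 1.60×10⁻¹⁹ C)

The selector passes v = E/B = 7040/0.0281 = 2.51×10^5 m/s.
In the deflection region, r = mv/(qB₂) = (5.01×10^-27)(2.51×10^5) / [(1×1.60×10^-19)(0.127)] = 0.0618 m.

r ≈ 6.18 cm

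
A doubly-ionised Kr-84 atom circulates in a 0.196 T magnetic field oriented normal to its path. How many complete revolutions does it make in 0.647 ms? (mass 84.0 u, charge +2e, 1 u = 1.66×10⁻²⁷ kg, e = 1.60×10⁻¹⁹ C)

T = 2πm/(qB) = 2π(1.3944×10^-25) / [(2×1.60×10^-19)(0.196)] = 1.3969×10^-5 s.
N = t/T = 6.47×10^-4 / 1.3969×10^-5 ≈ 46.32, so 46 complete revolutions.

N = 46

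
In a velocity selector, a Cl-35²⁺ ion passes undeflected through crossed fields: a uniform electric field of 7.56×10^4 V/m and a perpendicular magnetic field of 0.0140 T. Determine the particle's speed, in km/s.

For zero net force, qE = qvB, so v = E/B.
v = (7.56×10^4) / (0.0140) = 5.40×10^6 m/s.

v ≈ 5400 km/s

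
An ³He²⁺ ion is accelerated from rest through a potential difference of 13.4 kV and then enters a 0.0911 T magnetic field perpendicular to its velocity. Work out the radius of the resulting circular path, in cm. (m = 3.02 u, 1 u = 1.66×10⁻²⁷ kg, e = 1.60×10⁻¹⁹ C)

The kinetic energy gained is K = qV = (2×1.60×10^-19)(1.34×10^4) = 4.29×10^-15 J.
v = √(2K/m) = 1.31×10^6 m/s.
r = mv/(qB) = (5.01×10^-27)(1.31×10^6) / [(2×1.60×10^-19)(0.0911)] = 0.225 m.

r ≈ 22.5 cm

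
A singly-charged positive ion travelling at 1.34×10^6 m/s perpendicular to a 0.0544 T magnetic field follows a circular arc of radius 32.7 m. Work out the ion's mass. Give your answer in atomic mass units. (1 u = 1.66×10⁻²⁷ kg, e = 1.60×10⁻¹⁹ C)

qvB = mv²/r ⇒ m = qBr/v.
m = (1×1.60×10^-19)(0.0544)(32.7) / (1.34×10^6) = 2.12×10^-25 kg = 128 u.

m ≈ 128 u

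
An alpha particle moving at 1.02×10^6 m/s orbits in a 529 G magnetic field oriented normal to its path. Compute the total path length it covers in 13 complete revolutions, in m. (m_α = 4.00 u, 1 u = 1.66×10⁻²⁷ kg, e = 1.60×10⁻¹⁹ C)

L ≈ 32.7 m

r = mv/(qB) = 0.400 m, so one revolution covers 2πr = 2.51 m.
In 13 revolutions: L = 13·2πr = 32.7 m.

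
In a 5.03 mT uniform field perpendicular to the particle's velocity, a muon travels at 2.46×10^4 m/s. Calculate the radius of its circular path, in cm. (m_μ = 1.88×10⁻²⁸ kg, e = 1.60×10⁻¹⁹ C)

The magnetic force provides the centripetal force: qvB = mv²/r, so r = mv/(qB).
r = (1.88×10^-28 kg)(2.46×10^4 m/s) / [(1×1.60×10^-19 C)(5.03×10^-3 T)] = 5.75×10^-3 m.

r ≈ 0.575 cm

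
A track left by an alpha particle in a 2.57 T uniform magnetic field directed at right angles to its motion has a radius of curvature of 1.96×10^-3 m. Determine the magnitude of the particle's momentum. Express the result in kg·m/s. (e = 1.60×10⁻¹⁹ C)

p ≈ 1.61×10^-21 kg·m/s

Since qvB = mv²/r, the momentum p = mv = qBr.
p = (2×1.60×10^-19)(2.57)(1.96×10^-3) = 1.61×10^-21 kg·m/s.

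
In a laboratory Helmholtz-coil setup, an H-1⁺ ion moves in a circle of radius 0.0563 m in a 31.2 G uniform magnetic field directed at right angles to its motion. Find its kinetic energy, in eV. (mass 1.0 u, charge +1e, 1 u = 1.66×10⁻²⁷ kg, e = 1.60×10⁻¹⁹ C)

v = qBr/m = (1×1.60×10^-19)(3.12×10^-3)(0.0563) / (1.66×10^-27) = 1.69×10^4 m/s.
K = ½mv² = 0.5·(1.66×10^-27)·(1.69×10^4)² = 2.38×10^-19 J = 1.49 eV.

K ≈ 1.49 eV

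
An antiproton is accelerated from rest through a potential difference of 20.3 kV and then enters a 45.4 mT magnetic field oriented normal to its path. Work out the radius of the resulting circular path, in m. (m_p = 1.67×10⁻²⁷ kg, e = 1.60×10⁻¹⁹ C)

r ≈ 0.453 m

The kinetic energy gained is K = qV = (1×1.60×10^-19)(2.03×10^4) = 3.25×10^-15 J.
v = √(2K/m) = 1.97×10^6 m/s.
r = mv/(qB) = (1.67×10^-27)(1.97×10^6) / [(1×1.60×10^-19)(0.0454)] = 0.453 m.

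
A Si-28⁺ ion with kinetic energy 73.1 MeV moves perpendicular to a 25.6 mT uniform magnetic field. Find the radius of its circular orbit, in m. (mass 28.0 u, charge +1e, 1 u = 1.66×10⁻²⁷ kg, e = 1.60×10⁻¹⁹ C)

r ≈ 255 m

Convert the energy: K = 73.1 MeV = 1.17×10^-11 J.
v = √(2K/m) = √(2·1.17×10^-11/4.65×10^-26) = 2.24×10^7 m/s.
r = mv/(qB) = (4.65×10^-26)(2.24×10^7) / [(1×1.60×10^-19)(0.0256)] = 255 m.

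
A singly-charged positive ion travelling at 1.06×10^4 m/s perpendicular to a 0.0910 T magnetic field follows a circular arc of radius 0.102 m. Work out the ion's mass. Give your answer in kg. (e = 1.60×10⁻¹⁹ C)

m ≈ 1.40×10^-25 kg

qvB = mv²/r ⇒ m = qBr/v.
m = (1×1.60×10^-19)(0.0910)(0.102) / (1.06×10^4) = 1.40×10^-25 kg.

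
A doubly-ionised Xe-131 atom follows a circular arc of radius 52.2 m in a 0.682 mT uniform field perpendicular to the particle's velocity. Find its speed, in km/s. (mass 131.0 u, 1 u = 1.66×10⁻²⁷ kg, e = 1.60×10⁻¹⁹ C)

From qvB = mv²/r, v = qBr/m.
v = (2×1.60×10^-19)(6.82×10^-4)(52.2) / (2.17×10^-25) = 5.24×10^4 m/s.

v ≈ 52.4 km/s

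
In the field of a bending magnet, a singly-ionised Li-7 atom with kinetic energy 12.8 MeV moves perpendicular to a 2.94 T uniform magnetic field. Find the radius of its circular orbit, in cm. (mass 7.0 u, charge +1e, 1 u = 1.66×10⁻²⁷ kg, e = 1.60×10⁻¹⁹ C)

r ≈ 46.4 cm

Convert the energy: K = 12.8 MeV = 2.05×10^-12 J.
v = √(2K/m) = √(2·2.05×10^-12/1.16×10^-26) = 1.88×10^7 m/s.
r = mv/(qB) = (1.16×10^-26)(1.88×10^7) / [(1×1.60×10^-19)(2.94)] = 0.464 m.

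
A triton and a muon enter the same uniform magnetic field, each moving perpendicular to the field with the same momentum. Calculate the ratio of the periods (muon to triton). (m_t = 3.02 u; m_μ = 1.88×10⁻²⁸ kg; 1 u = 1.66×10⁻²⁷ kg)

ratio ≈ 0.0375

T = 2πm/(qB) is independent of speed, so T₂/T₁ = (m₂/q₂)/(m₁/q₁).
T_{muon}/T_{triton} = (1.88×10^-28/1e) / (5.01×10^-27/1e) = 0.0375.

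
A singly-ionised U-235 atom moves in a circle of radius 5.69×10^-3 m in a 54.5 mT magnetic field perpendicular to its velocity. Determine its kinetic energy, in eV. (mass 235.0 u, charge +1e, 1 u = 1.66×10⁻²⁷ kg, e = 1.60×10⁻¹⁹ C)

K ≈ 0.0197 eV

v = qBr/m = (1×1.60×10^-19)(0.0545)(5.69×10^-3) / (3.90×10^-25) = 127 m/s.
K = ½mv² = 0.5·(3.90×10^-25)·(127)² = 3.16×10^-21 J = 0.0197 eV.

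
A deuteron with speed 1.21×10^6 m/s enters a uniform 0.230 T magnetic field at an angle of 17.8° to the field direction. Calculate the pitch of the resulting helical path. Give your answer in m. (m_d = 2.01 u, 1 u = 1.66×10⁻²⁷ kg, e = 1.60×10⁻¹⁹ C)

pitch ≈ 0.656 m

The velocity component along B is v∥ = v cos17.8° = 1.15×10^6 m/s.
The cyclotron period T = 2πm/(qB) = 5.70×10^-7 s is set by m, q, B alone.
Pitch = v∥·T = (1.15×10^6)(5.70×10^-7) = 0.656 m.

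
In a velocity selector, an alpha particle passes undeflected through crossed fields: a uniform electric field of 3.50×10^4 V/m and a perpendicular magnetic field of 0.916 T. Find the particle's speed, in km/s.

v ≈ 38.2 km/s

For zero net force, qE = qvB, so v = E/B.
v = (3.50×10^4) / (0.916) = 3.82×10^4 m/s.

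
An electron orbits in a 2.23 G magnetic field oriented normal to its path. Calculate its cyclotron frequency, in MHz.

f ≈ 6.23 MHz

f = qB/(2πm) = (1×1.60×10^-19)(2.23×10^-4) / [2π(9.11×10^-31)] = 6.23×10^6 Hz.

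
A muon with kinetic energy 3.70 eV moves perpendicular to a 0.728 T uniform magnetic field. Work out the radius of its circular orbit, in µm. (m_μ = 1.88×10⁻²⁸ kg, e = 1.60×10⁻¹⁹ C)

r ≈ 128 µm

Convert the energy: K = 3.70 eV = 5.92×10^-19 J.
v = √(2K/m) = √(2·5.92×10^-19/1.88×10^-28) = 7.94×10^4 m/s.
r = mv/(qB) = (1.88×10^-28)(7.94×10^4) / [(1×1.60×10^-19)(0.728)] = 1.28×10^-4 m.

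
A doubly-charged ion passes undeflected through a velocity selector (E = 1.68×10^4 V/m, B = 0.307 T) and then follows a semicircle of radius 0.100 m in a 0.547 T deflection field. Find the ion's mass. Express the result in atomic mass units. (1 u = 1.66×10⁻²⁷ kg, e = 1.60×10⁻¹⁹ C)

m ≈ 193 u

v = E/B₁ = 5.47×10^4 m/s.
From r = mv/(qB₂), m = qB₂r/v = (2×1.60×10^-19)(0.547)(0.100) / (5.47×10^4) = 3.20×10^-25 kg.
In atomic mass units: m = 3.20×10^-25 / 1.66×10^-27 = 193 u.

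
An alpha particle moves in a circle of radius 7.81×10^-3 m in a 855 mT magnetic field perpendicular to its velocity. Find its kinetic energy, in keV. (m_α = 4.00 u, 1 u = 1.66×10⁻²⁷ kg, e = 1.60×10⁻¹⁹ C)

v = qBr/m = (2×1.60×10^-19)(0.855)(7.81×10^-3) / (6.64×10^-27) = 3.22×10^5 m/s.
K = ½mv² = 0.5·(6.64×10^-27)·(3.22×10^5)² = 3.44×10^-16 J = 2.15 keV.

K ≈ 2.15 keV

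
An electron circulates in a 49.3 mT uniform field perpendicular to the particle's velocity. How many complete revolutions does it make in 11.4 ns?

N = 15

T = 2πm/(qB) = 2π(9.11×10^-31) / [(1×1.60×10^-19)(0.0493)] = 7.2566×10^-10 s.
N = t/T = 1.14×10^-8 / 7.2566×10^-10 ≈ 15.71, so 15 complete revolutions.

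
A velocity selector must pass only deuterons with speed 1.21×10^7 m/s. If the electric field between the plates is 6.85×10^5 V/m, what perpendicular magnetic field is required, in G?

B ≈ 566 G

qE = qvB ⇒ B = E/v = (6.85×10^5) / (1.21×10^7) = 0.0566 T.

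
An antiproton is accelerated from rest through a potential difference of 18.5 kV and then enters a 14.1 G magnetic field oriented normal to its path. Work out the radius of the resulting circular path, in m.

The kinetic energy gained is K = qV = (1×1.60×10^-19)(1.85×10^4) = 2.96×10^-15 J.
v = √(2K/m) = 1.88×10^6 m/s.
r = mv/(qB) = (1.67×10^-27)(1.88×10^6) / [(1×1.60×10^-19)(1.41×10^-3)] = 13.9 m.

r ≈ 13.9 m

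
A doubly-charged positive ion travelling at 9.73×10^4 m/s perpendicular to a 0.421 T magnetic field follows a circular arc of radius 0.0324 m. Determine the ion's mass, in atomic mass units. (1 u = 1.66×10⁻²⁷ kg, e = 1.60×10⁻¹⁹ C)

m ≈ 27.0 u

qvB = mv²/r ⇒ m = qBr/v.
m = (2×1.60×10^-19)(0.421)(0.0324) / (9.73×10^4) = 4.49×10^-26 kg = 27.0 u.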